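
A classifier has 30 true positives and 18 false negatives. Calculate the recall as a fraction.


Recall = TP / (TP + FN) = 30 / 48 = 5/8.

5/8


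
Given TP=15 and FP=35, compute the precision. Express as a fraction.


Precision = TP / (TP + FP) = 15 / 50 = 3/10.

3/10


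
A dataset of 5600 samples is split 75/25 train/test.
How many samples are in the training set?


Test set = 5600 * 25% = 1400. Training set = 5600 - 1400 = 4200.

4200


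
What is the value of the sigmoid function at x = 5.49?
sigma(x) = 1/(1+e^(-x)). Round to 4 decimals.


sigma(5.49) = 1/(1+e^(-5.49)) = 1/(1+0.004128) = 1/1.004128 = 0.9959.

0.9959


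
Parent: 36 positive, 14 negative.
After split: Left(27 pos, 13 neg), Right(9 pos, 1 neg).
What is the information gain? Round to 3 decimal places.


H(parent) = 0.8555. H(left) = 0.9097, H(right) = 0.4690. Weighted = (40/50)*0.9097 + (10/50)*0.4690 = 0.8216. IG = 0.8555 - 0.8216 = 0.0339, which rounds to 0.034.

0.034


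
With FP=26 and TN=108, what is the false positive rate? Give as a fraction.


FPR = FP / (FP + TN) = 26 / 134 = 13/67.

13/67


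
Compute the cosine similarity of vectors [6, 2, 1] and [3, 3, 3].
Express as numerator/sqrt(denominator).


dot = 27. |a|^2 = 41, |b|^2 = 27. cos = 27/sqrt(1107).

27/sqrt(1107)


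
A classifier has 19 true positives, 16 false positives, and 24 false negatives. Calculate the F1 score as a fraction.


Precision = 19/35 = 19/35. Recall = 19/43 = 19/43. F1 = 2*P*R/(P+R) = 19/39.

19/39


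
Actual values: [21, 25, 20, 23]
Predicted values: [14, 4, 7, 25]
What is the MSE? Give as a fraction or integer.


MSE = (1/4) * ((21-14)^2=49 + (25-4)^2=441 + (20-7)^2=169 + (23-25)^2=4). Sum = 663. MSE = 663/4.

663/4


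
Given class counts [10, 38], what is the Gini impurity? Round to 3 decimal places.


Total = 48. Proportions: 10/48, 38/48. sum(p_i^2) = 0.6701. Gini = 1 - 0.6701 = 0.3299, which rounds to 0.330.

0.330


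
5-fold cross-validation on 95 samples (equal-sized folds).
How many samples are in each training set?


Each validation fold has 95/5 = 19 samples. Training set = 95 - 19 = 76.

76


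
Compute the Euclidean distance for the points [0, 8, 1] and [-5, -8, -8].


d = sqrt(sum of squared differences). (0--5)^2=25, (8--8)^2=256, (1--8)^2=81. Sum = 362.

sqrt(362)


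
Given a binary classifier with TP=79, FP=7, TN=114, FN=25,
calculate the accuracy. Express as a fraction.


Accuracy = (TP + TN) / (TP + TN + FP + FN) = (79 + 114) / 225 = 193/225.

193/225


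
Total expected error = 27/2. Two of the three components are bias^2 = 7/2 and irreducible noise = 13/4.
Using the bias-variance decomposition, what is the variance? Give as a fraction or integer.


Total error = bias^2 + variance + irreducible noise. So variance = 27/2 - 7/2 - 13/4 = 27/4.

27/4


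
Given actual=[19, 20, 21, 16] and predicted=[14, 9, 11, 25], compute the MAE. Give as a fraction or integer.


MAE = (1/4) * (|19-14|=5 + |20-9|=11 + |21-11|=10 + |16-25|=9). Sum = 35. MAE = 35/4.

35/4


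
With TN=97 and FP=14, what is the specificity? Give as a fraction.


Specificity = TN / (TN + FP) = 97 / 111 = 97/111.

97/111


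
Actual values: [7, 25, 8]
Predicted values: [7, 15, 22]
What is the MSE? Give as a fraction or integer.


MSE = (1/3) * ((7-7)^2=0 + (25-15)^2=100 + (8-22)^2=196). Sum = 296. MSE = 296/3.

296/3


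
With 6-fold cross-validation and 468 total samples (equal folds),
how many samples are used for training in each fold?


Each validation fold has 468/6 = 78 samples. Training set = 468 - 78 = 390.

390


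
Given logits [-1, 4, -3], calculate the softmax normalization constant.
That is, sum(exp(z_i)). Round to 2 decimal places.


Denom = e^-1=0.3679 + e^4=54.5982 + e^-3=0.0498. Sum = 55.0159, which rounds to 55.02.

55.02


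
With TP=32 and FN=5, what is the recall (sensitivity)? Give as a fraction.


Recall = TP / (TP + FN) = 32 / 37 = 32/37.

32/37


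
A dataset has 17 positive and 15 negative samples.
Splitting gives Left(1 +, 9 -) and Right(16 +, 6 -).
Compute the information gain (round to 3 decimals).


H(parent) = 0.9972. H(left) = 0.4690, H(right) = 0.8454. Weighted = (10/32)*0.4690 + (22/32)*0.8454 = 0.7278. IG = 0.9972 - 0.7278 = 0.2694, which rounds to 0.269.

0.269


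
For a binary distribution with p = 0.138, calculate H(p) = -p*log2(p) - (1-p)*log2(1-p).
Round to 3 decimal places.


H = -0.138*log2(0.138) - 0.862*log2(0.862) = 0.579.

0.579


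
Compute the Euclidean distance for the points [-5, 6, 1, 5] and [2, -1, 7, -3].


d = sqrt(sum of squared differences). (-5-2)^2=49, (6--1)^2=49, (1-7)^2=36, (5--3)^2=64. Sum = 198.

sqrt(198)


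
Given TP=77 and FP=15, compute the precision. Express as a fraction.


Precision = TP / (TP + FP) = 77 / 92 = 77/92.

77/92


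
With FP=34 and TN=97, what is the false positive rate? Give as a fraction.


FPR = FP / (FP + TN) = 34 / 131 = 34/131.

34/131


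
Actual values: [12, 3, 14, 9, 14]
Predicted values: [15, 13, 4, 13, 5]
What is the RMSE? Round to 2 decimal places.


MSE = 61.2000. RMSE = sqrt(61.2000) = 7.82.

7.82


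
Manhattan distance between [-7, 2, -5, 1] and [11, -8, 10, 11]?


d = sum of absolute differences: |-7-11|=18 + |2--8|=10 + |-5-10|=15 + |1-11|=10 = 53.

53


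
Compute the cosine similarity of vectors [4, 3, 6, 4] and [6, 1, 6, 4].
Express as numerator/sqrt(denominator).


dot = 79. |a|^2 = 77, |b|^2 = 89. cos = 79/sqrt(6853).

79/sqrt(6853)


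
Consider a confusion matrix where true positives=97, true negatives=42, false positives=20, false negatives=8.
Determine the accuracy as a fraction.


Accuracy = (TP + TN) / (TP + TN + FP + FN) = (97 + 42) / 167 = 139/167.

139/167


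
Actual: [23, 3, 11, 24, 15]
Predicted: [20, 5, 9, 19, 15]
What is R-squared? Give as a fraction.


Mean(y) = 76/5. SS_res = 42. SS_tot = 1524/5. R^2 = 1 - 42/(1524/5) = 219/254.

219/254


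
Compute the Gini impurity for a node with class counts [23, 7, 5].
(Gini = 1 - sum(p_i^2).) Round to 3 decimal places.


Total = 35. Proportions: 23/35, 7/35, 5/35. sum(p_i^2) = 0.4922. Gini = 1 - 0.4922 = 0.5078, which rounds to 0.508.

0.508


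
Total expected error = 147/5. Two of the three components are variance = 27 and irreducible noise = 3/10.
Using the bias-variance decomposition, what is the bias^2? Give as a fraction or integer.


Total error = bias^2 + variance + irreducible noise. So bias^2 = 147/5 - 27 - 3/10 = 21/10.

21/10


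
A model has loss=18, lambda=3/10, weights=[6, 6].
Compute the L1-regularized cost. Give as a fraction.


L1 norm = sum(|w|) = 12. J = 18 + 3/10 * 12 = 108/5.

108/5


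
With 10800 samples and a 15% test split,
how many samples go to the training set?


Test set = 10800 * 15% = 1620. Training set = 10800 - 1620 = 9180.

9180


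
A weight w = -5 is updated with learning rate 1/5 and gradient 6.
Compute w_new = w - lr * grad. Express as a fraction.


w_new = -5 - 1/5 * 6 = -5 - 6/5 = -31/5.

-31/5


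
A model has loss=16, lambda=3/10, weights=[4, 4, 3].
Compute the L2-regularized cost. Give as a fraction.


L2 sq norm = sum(w^2) = 41. J = 16 + 3/10 * 41 = 283/10.

283/10


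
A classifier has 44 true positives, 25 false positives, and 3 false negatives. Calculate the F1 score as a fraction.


Precision = 44/69 = 44/69. Recall = 44/47 = 44/47. F1 = 2*P*R/(P+R) = 22/29.

22/29


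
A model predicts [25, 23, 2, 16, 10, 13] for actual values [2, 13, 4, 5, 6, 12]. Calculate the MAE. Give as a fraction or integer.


MAE = (1/6) * (|2-25|=23 + |13-23|=10 + |4-2|=2 + |5-16|=11 + |6-10|=4 + |12-13|=1). Sum = 51. MAE = 17/2.

17/2


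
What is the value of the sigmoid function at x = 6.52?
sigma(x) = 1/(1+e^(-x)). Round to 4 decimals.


sigma(6.52) = 1/(1+e^(-6.52)) = 1/(1+0.001474) = 1/1.001474 = 0.9985.

0.9985


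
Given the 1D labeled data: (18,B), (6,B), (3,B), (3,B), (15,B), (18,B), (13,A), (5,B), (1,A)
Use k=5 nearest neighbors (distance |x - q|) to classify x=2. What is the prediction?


Distances: |18-2|=16, |6-2|=4, |3-2|=1, |3-2|=1, |15-2|=13, |18-2|=16, |13-2|=11, |5-2|=3, |1-2|=1. 5 nearest: (1,A), (3,B), (3,B), (5,B), (6,B). Counts: {'A': 1, 'B': 4}. Majority class: B.

B


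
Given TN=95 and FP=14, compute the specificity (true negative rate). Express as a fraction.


Specificity = TN / (TN + FP) = 95 / 109 = 95/109.

95/109


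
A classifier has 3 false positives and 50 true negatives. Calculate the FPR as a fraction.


FPR = FP / (FP + TN) = 3 / 53 = 3/53.

3/53


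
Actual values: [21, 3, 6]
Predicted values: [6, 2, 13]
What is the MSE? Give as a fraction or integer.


MSE = (1/3) * ((21-6)^2=225 + (3-2)^2=1 + (6-13)^2=49). Sum = 275. MSE = 275/3.

275/3


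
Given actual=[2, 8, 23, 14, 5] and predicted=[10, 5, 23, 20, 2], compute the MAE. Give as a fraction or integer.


MAE = (1/5) * (|2-10|=8 + |8-5|=3 + |23-23|=0 + |14-20|=6 + |5-2|=3). Sum = 20. MAE = 4.

4


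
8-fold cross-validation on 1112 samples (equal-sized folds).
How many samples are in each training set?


Each validation fold has 1112/8 = 139 samples. Training set = 1112 - 139 = 973.

973


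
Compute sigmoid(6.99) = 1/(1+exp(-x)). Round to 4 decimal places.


sigma(6.99) = 1/(1+e^(-6.99)) = 1/(1+0.000921) = 1/1.000921 = 0.9991.

0.9991


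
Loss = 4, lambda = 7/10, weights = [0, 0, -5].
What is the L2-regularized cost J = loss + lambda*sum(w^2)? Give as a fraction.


L2 sq norm = sum(w^2) = 25. J = 4 + 7/10 * 25 = 43/2.

43/2


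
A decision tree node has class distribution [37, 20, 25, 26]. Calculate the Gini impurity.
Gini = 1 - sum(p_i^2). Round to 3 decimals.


Total = 108. Proportions: 37/108, 20/108, 25/108, 26/108. sum(p_i^2) = 0.2632. Gini = 1 - 0.2632 = 0.7368, which rounds to 0.737.

0.737


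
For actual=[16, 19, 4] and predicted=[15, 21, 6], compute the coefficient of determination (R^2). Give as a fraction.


Mean(y) = 13. SS_res = 9. SS_tot = 126. R^2 = 1 - 9/(126) = 13/14.

13/14


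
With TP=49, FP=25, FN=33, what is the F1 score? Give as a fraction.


Precision = 49/74 = 49/74. Recall = 49/82 = 49/82. F1 = 2*P*R/(P+R) = 49/78.

49/78


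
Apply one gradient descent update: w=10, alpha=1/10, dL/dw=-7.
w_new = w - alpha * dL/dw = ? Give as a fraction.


w_new = 10 - 1/10 * -7 = 10 - -7/10 = 107/10.

107/10


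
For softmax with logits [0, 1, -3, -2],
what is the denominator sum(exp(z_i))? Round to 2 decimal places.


Denom = e^0=1.0000 + e^1=2.7183 + e^-3=0.0498 + e^-2=0.1353. Sum = 3.9034, which rounds to 3.90.

3.90


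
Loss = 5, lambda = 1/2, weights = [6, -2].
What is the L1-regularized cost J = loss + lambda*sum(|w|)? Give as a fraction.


L1 norm = sum(|w|) = 8. J = 5 + 1/2 * 8 = 9.

9


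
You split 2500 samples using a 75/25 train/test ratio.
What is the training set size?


Test set = 2500 * 25% = 625. Training set = 2500 - 625 = 1875.

1875


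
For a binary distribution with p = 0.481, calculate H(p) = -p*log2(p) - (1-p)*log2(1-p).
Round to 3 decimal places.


H = -0.481*log2(0.481) - 0.519*log2(0.519) = 0.999.

0.999


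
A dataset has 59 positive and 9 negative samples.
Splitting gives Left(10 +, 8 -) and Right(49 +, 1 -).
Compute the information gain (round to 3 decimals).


H(parent) = 0.5639. H(left) = 0.9911, H(right) = 0.1414. Weighted = (18/68)*0.9911 + (50/68)*0.1414 = 0.3663. IG = 0.5639 - 0.3663 = 0.1976, which rounds to 0.198.

0.198


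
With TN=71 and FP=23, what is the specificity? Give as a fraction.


Specificity = TN / (TN + FP) = 71 / 94 = 71/94.

71/94


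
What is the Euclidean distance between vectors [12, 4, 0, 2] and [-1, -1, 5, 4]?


d = sqrt(sum of squared differences). (12--1)^2=169, (4--1)^2=25, (0-5)^2=25, (2-4)^2=4. Sum = 223.

sqrt(223)


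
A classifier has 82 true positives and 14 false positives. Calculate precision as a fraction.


Precision = TP / (TP + FP) = 82 / 96 = 41/48.

41/48


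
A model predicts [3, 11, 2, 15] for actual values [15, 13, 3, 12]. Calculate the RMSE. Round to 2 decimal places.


MSE = 39.5000. RMSE = sqrt(39.5000) = 6.28.

6.28


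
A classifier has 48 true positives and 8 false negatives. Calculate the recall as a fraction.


Recall = TP / (TP + FN) = 48 / 56 = 6/7.

6/7


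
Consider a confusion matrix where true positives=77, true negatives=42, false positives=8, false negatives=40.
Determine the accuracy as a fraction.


Accuracy = (TP + TN) / (TP + TN + FP + FN) = (77 + 42) / 167 = 119/167.

119/167


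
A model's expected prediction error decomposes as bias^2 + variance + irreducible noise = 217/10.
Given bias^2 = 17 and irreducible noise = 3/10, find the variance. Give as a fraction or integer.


Total error = bias^2 + variance + irreducible noise. So variance = 217/10 - 17 - 3/10 = 22/5.

22/5


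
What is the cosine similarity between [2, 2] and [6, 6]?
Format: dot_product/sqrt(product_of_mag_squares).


dot = 24. |a|^2 = 8, |b|^2 = 72. cos = 24/sqrt(576).

24/sqrt(576)


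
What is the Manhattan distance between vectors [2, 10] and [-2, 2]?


d = sum of absolute differences: |2--2|=4 + |10-2|=8 = 12.

12


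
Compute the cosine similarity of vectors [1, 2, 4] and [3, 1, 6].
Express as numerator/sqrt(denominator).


dot = 29. |a|^2 = 21, |b|^2 = 46. cos = 29/sqrt(966).

29/sqrt(966)


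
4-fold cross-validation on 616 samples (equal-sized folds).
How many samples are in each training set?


Each validation fold has 616/4 = 154 samples. Training set = 616 - 154 = 462.

462


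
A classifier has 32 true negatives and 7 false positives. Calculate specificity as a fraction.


Specificity = TN / (TN + FP) = 32 / 39 = 32/39.

32/39


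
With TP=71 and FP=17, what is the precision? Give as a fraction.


Precision = TP / (TP + FP) = 71 / 88 = 71/88.

71/88


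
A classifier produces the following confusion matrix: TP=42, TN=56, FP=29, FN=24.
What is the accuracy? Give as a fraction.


Accuracy = (TP + TN) / (TP + TN + FP + FN) = (42 + 56) / 151 = 98/151.

98/151


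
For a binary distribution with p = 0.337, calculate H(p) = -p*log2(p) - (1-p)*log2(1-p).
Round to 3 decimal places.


H = -0.337*log2(0.337) - 0.663*log2(0.663) = 0.922.

0.922


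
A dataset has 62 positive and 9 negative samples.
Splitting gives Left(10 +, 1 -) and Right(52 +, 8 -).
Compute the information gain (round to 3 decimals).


H(parent) = 0.5485. H(left) = 0.4395, H(right) = 0.5665. Weighted = (11/71)*0.4395 + (60/71)*0.5665 = 0.5468. IG = 0.5485 - 0.5468 = 0.0017, which rounds to 0.002.

0.002


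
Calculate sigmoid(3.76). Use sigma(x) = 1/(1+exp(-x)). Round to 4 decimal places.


sigma(3.76) = 1/(1+e^(-3.76)) = 1/(1+0.023284) = 1/1.023284 = 0.9772.

0.9772


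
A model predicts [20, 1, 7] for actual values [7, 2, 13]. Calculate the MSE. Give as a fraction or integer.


MSE = (1/3) * ((7-20)^2=169 + (2-1)^2=1 + (13-7)^2=36). Sum = 206. MSE = 206/3.

206/3


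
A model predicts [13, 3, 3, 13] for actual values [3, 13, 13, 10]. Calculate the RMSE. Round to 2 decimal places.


MSE = 77.2500. RMSE = sqrt(77.2500) = 8.79.

8.79


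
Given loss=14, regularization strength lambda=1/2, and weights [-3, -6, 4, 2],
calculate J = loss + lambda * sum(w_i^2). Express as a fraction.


L2 sq norm = sum(w^2) = 65. J = 14 + 1/2 * 65 = 93/2.

93/2


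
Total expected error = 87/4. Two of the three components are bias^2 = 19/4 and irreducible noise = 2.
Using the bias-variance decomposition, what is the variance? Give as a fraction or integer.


Total error = bias^2 + variance + irreducible noise. So variance = 87/4 - 19/4 - 2 = 15.

15


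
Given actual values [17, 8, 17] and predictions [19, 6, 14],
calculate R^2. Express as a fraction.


Mean(y) = 14. SS_res = 17. SS_tot = 54. R^2 = 1 - 17/(54) = 37/54.

37/54


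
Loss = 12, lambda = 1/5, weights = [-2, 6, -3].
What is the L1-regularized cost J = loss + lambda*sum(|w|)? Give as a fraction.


L1 norm = sum(|w|) = 11. J = 12 + 1/5 * 11 = 71/5.

71/5


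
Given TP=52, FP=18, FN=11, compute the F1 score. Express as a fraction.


Precision = 52/70 = 26/35. Recall = 52/63 = 52/63. F1 = 2*P*R/(P+R) = 104/133.

104/133


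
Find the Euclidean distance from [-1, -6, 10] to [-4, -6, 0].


d = sqrt(sum of squared differences). (-1--4)^2=9, (-6--6)^2=0, (10-0)^2=100. Sum = 109.

sqrt(109)


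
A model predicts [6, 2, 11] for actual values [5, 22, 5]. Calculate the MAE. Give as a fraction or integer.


MAE = (1/3) * (|5-6|=1 + |22-2|=20 + |5-11|=6). Sum = 27. MAE = 9.

9


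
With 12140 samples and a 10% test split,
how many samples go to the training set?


Test set = 12140 * 10% = 1214. Training set = 12140 - 1214 = 10926.

10926


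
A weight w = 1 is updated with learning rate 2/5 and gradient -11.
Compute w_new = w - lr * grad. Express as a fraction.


w_new = 1 - 2/5 * -11 = 1 - -22/5 = 27/5.

27/5


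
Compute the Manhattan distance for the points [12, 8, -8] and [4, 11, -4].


d = sum of absolute differences: |12-4|=8 + |8-11|=3 + |-8--4|=4 = 15.

15


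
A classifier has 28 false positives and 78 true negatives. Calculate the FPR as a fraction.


FPR = FP / (FP + TN) = 28 / 106 = 14/53.

14/53


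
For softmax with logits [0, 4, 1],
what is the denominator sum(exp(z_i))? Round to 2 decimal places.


Denom = e^0=1.0000 + e^4=54.5982 + e^1=2.7183. Sum = 58.3165, which rounds to 58.32.

58.32


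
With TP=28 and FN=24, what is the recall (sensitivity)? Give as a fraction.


Recall = TP / (TP + FN) = 28 / 52 = 7/13.

7/13


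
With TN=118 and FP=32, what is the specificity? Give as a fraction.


Specificity = TN / (TN + FP) = 118 / 150 = 59/75.

59/75


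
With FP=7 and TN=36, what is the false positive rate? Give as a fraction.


FPR = FP / (FP + TN) = 7 / 43 = 7/43.

7/43


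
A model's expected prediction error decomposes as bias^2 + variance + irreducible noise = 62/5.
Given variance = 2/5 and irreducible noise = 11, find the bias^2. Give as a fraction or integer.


Total error = bias^2 + variance + irreducible noise. So bias^2 = 62/5 - 2/5 - 11 = 1.

1


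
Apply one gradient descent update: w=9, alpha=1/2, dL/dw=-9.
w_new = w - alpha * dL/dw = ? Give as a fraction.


w_new = 9 - 1/2 * -9 = 9 - -9/2 = 27/2.

27/2


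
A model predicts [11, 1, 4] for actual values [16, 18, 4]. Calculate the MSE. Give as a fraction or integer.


MSE = (1/3) * ((16-11)^2=25 + (18-1)^2=289 + (4-4)^2=0). Sum = 314. MSE = 314/3.

314/3


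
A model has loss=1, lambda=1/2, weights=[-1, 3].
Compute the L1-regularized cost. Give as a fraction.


L1 norm = sum(|w|) = 4. J = 1 + 1/2 * 4 = 3.

3


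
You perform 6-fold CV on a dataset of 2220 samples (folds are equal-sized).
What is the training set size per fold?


Each validation fold has 2220/6 = 370 samples. Training set = 2220 - 370 = 1850.

1850


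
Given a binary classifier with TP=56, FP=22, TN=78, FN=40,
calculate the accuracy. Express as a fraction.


Accuracy = (TP + TN) / (TP + TN + FP + FN) = (56 + 78) / 196 = 67/98.

67/98


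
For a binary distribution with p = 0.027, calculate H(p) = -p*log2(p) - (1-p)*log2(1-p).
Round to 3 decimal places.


H = -0.027*log2(0.027) - 0.973*log2(0.973) = 0.179.

0.179


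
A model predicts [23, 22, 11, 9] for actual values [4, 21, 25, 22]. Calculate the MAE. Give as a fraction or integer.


MAE = (1/4) * (|4-23|=19 + |21-22|=1 + |25-11|=14 + |22-9|=13). Sum = 47. MAE = 47/4.

47/4


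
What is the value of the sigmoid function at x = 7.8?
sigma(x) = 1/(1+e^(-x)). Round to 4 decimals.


sigma(7.8) = 1/(1+e^(-7.8)) = 1/(1+0.000410) = 1/1.000410 = 0.9996.

0.9996


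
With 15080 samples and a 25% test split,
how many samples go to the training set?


Test set = 15080 * 25% = 3770. Training set = 15080 - 3770 = 11310.

11310


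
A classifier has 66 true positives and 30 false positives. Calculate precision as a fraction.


Precision = TP / (TP + FP) = 66 / 96 = 11/16.

11/16


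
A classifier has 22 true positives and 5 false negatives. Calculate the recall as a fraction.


Recall = TP / (TP + FN) = 22 / 27 = 22/27.

22/27


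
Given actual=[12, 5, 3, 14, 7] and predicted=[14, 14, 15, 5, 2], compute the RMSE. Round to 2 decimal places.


MSE = 67.0000. RMSE = sqrt(67.0000) = 8.19.

8.19


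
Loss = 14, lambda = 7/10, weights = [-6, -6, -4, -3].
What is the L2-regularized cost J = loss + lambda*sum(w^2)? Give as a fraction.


L2 sq norm = sum(w^2) = 97. J = 14 + 7/10 * 97 = 819/10.

819/10


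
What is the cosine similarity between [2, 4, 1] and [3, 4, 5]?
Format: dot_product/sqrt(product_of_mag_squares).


dot = 27. |a|^2 = 21, |b|^2 = 50. cos = 27/sqrt(1050).

27/sqrt(1050)


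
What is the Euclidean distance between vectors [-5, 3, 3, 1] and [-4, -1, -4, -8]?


d = sqrt(sum of squared differences). (-5--4)^2=1, (3--1)^2=16, (3--4)^2=49, (1--8)^2=81. Sum = 147.

sqrt(147)


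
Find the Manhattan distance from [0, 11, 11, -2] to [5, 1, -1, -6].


d = sum of absolute differences: |0-5|=5 + |11-1|=10 + |11--1|=12 + |-2--6|=4 = 31.

31


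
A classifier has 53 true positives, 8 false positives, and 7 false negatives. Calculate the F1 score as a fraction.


Precision = 53/61 = 53/61. Recall = 53/60 = 53/60. F1 = 2*P*R/(P+R) = 106/121.

106/121


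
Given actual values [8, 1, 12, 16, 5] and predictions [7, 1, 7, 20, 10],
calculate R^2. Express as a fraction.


Mean(y) = 42/5. SS_res = 67. SS_tot = 686/5. R^2 = 1 - 67/(686/5) = 351/686.

351/686


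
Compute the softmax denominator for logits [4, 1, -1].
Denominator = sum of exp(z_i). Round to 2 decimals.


Denom = e^4=54.5982 + e^1=2.7183 + e^-1=0.3679. Sum = 57.6844, which rounds to 57.68.

57.68


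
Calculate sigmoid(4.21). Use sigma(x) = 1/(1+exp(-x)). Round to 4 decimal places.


sigma(4.21) = 1/(1+e^(-4.21)) = 1/(1+0.014846) = 1/1.014846 = 0.9854.

0.9854


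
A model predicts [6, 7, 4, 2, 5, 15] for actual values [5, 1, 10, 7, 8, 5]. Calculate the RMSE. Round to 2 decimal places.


MSE = 34.5000. RMSE = sqrt(34.5000) = 5.87.

5.87


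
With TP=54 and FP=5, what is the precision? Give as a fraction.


Precision = TP / (TP + FP) = 54 / 59 = 54/59.

54/59


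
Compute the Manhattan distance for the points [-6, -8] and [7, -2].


d = sum of absolute differences: |-6-7|=13 + |-8--2|=6 = 19.

19


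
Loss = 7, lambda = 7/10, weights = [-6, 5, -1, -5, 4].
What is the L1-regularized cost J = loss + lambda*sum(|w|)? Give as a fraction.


L1 norm = sum(|w|) = 21. J = 7 + 7/10 * 21 = 217/10.

217/10


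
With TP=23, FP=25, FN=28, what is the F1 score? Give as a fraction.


Precision = 23/48 = 23/48. Recall = 23/51 = 23/51. F1 = 2*P*R/(P+R) = 46/99.

46/99


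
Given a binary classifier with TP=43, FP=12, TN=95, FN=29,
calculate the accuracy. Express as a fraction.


Accuracy = (TP + TN) / (TP + TN + FP + FN) = (43 + 95) / 179 = 138/179.

138/179


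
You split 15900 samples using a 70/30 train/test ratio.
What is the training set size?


Test set = 15900 * 30% = 4770. Training set = 15900 - 4770 = 11130.

11130


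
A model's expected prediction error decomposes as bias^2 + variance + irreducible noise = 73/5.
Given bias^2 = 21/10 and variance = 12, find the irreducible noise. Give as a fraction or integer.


Total error = bias^2 + variance + irreducible noise. So irreducible noise = 73/5 - 21/10 - 12 = 1/2.

1/2


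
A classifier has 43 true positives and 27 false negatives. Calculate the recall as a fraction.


Recall = TP / (TP + FN) = 43 / 70 = 43/70.

43/70


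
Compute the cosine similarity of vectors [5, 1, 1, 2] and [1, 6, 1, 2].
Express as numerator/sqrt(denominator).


dot = 16. |a|^2 = 31, |b|^2 = 42. cos = 16/sqrt(1302).

16/sqrt(1302)


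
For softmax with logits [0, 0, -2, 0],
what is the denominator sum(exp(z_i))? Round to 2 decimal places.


Denom = e^0=1.0000 + e^0=1.0000 + e^-2=0.1353 + e^0=1.0000. Sum = 3.1353, which rounds to 3.14.

3.14


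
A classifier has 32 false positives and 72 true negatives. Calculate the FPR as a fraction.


FPR = FP / (FP + TN) = 32 / 104 = 4/13.

4/13


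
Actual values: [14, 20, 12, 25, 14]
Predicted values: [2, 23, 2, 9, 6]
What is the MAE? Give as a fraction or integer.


MAE = (1/5) * (|14-2|=12 + |20-23|=3 + |12-2|=10 + |25-9|=16 + |14-6|=8). Sum = 49. MAE = 49/5.

49/5


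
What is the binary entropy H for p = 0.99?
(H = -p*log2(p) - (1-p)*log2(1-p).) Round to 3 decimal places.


H = -0.99*log2(0.99) - 0.01*log2(0.01) = 0.081.

0.081


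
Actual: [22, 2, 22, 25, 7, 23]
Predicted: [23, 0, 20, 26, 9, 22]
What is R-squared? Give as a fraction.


Mean(y) = 101/6. SS_res = 15. SS_tot = 2849/6. R^2 = 1 - 15/(2849/6) = 2759/2849.

2759/2849


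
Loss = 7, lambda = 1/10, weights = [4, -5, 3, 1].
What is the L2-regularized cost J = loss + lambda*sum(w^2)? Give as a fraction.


L2 sq norm = sum(w^2) = 51. J = 7 + 1/10 * 51 = 121/10.

121/10


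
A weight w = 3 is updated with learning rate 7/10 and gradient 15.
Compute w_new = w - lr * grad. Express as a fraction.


w_new = 3 - 7/10 * 15 = 3 - 21/2 = -15/2.

-15/2


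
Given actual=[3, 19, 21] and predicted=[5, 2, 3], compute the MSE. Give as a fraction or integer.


MSE = (1/3) * ((3-5)^2=4 + (19-2)^2=289 + (21-3)^2=324). Sum = 617. MSE = 617/3.

617/3


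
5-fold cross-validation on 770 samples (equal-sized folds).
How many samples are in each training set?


Each validation fold has 770/5 = 154 samples. Training set = 770 - 154 = 616.

616


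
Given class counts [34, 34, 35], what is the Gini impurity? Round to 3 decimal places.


Total = 103. Proportions: 34/103, 34/103, 35/103. sum(p_i^2) = 0.3334. Gini = 1 - 0.3334 = 0.6666, which rounds to 0.667.

0.667


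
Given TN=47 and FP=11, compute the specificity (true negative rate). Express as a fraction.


Specificity = TN / (TN + FP) = 47 / 58 = 47/58.

47/58


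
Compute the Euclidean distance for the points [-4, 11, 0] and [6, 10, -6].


d = sqrt(sum of squared differences). (-4-6)^2=100, (11-10)^2=1, (0--6)^2=36. Sum = 137.

sqrt(137)


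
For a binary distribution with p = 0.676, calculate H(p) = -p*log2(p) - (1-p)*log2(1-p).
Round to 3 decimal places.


H = -0.676*log2(0.676) - 0.324*log2(0.324) = 0.909.

0.909


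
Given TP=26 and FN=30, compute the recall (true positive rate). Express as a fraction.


Recall = TP / (TP + FN) = 26 / 56 = 13/28.

13/28


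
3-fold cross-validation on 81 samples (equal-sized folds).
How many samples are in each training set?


Each validation fold has 81/3 = 27 samples. Training set = 81 - 27 = 54.

54


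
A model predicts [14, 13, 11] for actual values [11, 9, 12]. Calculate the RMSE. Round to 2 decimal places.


MSE = 8.6667. RMSE = sqrt(8.6667) = 2.94.

2.94


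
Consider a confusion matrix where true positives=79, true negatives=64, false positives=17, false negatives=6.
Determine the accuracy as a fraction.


Accuracy = (TP + TN) / (TP + TN + FP + FN) = (79 + 64) / 166 = 143/166.

143/166


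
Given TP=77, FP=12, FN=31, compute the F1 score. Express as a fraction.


Precision = 77/89 = 77/89. Recall = 77/108 = 77/108. F1 = 2*P*R/(P+R) = 154/197.

154/197


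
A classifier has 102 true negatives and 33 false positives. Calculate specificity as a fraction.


Specificity = TN / (TN + FP) = 102 / 135 = 34/45.

34/45


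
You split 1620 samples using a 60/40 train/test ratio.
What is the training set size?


Test set = 1620 * 40% = 648. Training set = 1620 - 648 = 972.

972


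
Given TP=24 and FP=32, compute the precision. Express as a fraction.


Precision = TP / (TP + FP) = 24 / 56 = 3/7.

3/7


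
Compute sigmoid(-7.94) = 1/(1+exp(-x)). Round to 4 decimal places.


sigma(-7.94) = 1/(1+e^(7.94)) = 1/(1+2807.360508) = 1/2808.360508 = 0.0004.

0.0004


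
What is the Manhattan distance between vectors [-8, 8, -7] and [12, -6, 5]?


d = sum of absolute differences: |-8-12|=20 + |8--6|=14 + |-7-5|=12 = 46.

46


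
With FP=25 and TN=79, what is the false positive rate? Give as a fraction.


FPR = FP / (FP + TN) = 25 / 104 = 25/104.

25/104


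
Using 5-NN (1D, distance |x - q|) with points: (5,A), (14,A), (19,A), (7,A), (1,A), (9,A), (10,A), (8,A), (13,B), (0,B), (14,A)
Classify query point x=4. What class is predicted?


Distances: |5-4|=1, |14-4|=10, |19-4|=15, |7-4|=3, |1-4|=3, |9-4|=5, |10-4|=6, |8-4|=4, |13-4|=9, |0-4|=4, |14-4|=10. 5 nearest: (5,A), (7,A), (1,A), (8,A), (0,B). Counts: {'A': 4, 'B': 1}. Majority class: A.

A


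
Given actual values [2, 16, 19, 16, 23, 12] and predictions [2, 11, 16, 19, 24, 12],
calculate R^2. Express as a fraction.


Mean(y) = 44/3. SS_res = 44. SS_tot = 778/3. R^2 = 1 - 44/(778/3) = 323/389.

323/389


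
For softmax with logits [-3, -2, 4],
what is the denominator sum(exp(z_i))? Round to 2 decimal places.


Denom = e^-3=0.0498 + e^-2=0.1353 + e^4=54.5982. Sum = 54.7833, which rounds to 54.78.

54.78


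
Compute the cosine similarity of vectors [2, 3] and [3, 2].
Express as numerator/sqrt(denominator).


dot = 12. |a|^2 = 13, |b|^2 = 13. cos = 12/sqrt(169).

12/sqrt(169)


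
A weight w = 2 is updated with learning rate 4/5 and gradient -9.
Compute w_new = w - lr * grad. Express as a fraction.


w_new = 2 - 4/5 * -9 = 2 - -36/5 = 46/5.

46/5


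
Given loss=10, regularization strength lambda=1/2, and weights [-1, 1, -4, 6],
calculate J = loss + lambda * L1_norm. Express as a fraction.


L1 norm = sum(|w|) = 12. J = 10 + 1/2 * 12 = 16.

16


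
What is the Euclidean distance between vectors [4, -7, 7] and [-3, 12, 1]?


d = sqrt(sum of squared differences). (4--3)^2=49, (-7-12)^2=361, (7-1)^2=36. Sum = 446.

sqrt(446)


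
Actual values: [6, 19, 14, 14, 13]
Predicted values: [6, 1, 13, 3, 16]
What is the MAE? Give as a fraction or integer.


MAE = (1/5) * (|6-6|=0 + |19-1|=18 + |14-13|=1 + |14-3|=11 + |13-16|=3). Sum = 33. MAE = 33/5.

33/5


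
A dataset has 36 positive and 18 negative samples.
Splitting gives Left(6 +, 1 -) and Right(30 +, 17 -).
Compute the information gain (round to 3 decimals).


H(parent) = 0.9183. H(left) = 0.5917, H(right) = 0.9441. Weighted = (7/54)*0.5917 + (47/54)*0.9441 = 0.8984. IG = 0.9183 - 0.8984 = 0.0199, which rounds to 0.020.

0.020


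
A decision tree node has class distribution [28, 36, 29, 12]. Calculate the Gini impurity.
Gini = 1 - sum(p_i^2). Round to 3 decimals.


Total = 105. Proportions: 28/105, 36/105, 29/105, 12/105. sum(p_i^2) = 0.2780. Gini = 1 - 0.2780 = 0.7220, which rounds to 0.722.

0.722


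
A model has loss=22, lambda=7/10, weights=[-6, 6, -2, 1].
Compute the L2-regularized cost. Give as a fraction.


L2 sq norm = sum(w^2) = 77. J = 22 + 7/10 * 77 = 759/10.

759/10


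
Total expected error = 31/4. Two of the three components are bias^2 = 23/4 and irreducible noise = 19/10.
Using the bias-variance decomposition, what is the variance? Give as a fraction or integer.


Total error = bias^2 + variance + irreducible noise. So variance = 31/4 - 23/4 - 19/10 = 1/10.

1/10


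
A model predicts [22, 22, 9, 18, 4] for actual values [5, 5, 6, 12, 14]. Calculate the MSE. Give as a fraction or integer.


MSE = (1/5) * ((5-22)^2=289 + (5-22)^2=289 + (6-9)^2=9 + (12-18)^2=36 + (14-4)^2=100). Sum = 723. MSE = 723/5.

723/5


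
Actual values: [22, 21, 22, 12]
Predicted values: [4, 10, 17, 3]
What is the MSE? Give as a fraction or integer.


MSE = (1/4) * ((22-4)^2=324 + (21-10)^2=121 + (22-17)^2=25 + (12-3)^2=81). Sum = 551. MSE = 551/4.

551/4


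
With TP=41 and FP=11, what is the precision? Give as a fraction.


Precision = TP / (TP + FP) = 41 / 52 = 41/52.

41/52


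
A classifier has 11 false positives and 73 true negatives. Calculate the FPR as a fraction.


FPR = FP / (FP + TN) = 11 / 84 = 11/84.

11/84


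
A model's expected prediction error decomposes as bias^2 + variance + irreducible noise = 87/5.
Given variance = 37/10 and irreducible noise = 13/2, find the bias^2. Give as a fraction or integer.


Total error = bias^2 + variance + irreducible noise. So bias^2 = 87/5 - 37/10 - 13/2 = 36/5.

36/5


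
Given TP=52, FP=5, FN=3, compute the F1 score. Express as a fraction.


Precision = 52/57 = 52/57. Recall = 52/55 = 52/55. F1 = 2*P*R/(P+R) = 13/14.

13/14


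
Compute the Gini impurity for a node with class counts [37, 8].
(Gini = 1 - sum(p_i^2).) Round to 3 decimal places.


Total = 45. Proportions: 37/45, 8/45. sum(p_i^2) = 0.7077. Gini = 1 - 0.7077 = 0.2923, which rounds to 0.292.

0.292


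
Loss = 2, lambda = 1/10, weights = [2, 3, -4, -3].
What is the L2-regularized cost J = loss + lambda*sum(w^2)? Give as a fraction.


L2 sq norm = sum(w^2) = 38. J = 2 + 1/10 * 38 = 29/5.

29/5


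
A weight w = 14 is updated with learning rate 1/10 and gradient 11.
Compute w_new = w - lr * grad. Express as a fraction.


w_new = 14 - 1/10 * 11 = 14 - 11/10 = 129/10.

129/10


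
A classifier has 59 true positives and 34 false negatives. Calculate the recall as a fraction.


Recall = TP / (TP + FN) = 59 / 93 = 59/93.

59/93


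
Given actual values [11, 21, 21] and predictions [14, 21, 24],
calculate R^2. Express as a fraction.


Mean(y) = 53/3. SS_res = 18. SS_tot = 200/3. R^2 = 1 - 18/(200/3) = 73/100.

73/100


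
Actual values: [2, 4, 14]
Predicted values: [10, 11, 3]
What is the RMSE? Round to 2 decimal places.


MSE = 78.0000. RMSE = sqrt(78.0000) = 8.83.

8.83


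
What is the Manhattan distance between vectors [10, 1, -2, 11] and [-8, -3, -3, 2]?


d = sum of absolute differences: |10--8|=18 + |1--3|=4 + |-2--3|=1 + |11-2|=9 = 32.

32


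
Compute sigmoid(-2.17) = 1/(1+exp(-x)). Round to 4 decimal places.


sigma(-2.17) = 1/(1+e^(2.17)) = 1/(1+8.758284) = 1/9.758284 = 0.1025.

0.1025


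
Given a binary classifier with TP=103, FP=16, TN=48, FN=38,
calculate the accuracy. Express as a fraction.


Accuracy = (TP + TN) / (TP + TN + FP + FN) = (103 + 48) / 205 = 151/205.

151/205


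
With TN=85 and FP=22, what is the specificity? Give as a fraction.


Specificity = TN / (TN + FP) = 85 / 107 = 85/107.

85/107


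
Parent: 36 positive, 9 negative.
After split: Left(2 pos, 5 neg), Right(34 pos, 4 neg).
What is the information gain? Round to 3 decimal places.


H(parent) = 0.7219. H(left) = 0.8631, H(right) = 0.4855. Weighted = (7/45)*0.8631 + (38/45)*0.4855 = 0.5442. IG = 0.7219 - 0.5442 = 0.1777, which rounds to 0.178.

0.178


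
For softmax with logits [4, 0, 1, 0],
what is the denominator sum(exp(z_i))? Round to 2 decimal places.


Denom = e^4=54.5982 + e^0=1.0000 + e^1=2.7183 + e^0=1.0000. Sum = 59.3165, which rounds to 59.32.

59.32


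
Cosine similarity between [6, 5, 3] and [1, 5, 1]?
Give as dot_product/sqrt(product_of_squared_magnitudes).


dot = 34. |a|^2 = 70, |b|^2 = 27. cos = 34/sqrt(1890).

34/sqrt(1890)


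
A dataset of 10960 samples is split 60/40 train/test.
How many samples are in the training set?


Test set = 10960 * 40% = 4384. Training set = 10960 - 4384 = 6576.

6576


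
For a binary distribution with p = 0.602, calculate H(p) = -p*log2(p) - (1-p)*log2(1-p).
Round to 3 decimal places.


H = -0.602*log2(0.602) - 0.398*log2(0.398) = 0.970.

0.970


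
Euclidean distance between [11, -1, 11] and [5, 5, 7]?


d = sqrt(sum of squared differences). (11-5)^2=36, (-1-5)^2=36, (11-7)^2=16. Sum = 88.

sqrt(88)


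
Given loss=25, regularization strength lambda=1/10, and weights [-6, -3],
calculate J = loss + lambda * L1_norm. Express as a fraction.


L1 norm = sum(|w|) = 9. J = 25 + 1/10 * 9 = 259/10.

259/10


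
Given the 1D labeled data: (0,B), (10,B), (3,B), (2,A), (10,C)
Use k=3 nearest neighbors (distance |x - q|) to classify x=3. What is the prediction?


Distances: |0-3|=3, |10-3|=7, |3-3|=0, |2-3|=1, |10-3|=7. 3 nearest: (3,B), (2,A), (0,B). Counts: {'B': 2, 'A': 1}. Majority class: B.

B


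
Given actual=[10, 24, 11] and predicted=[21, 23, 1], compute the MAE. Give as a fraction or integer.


MAE = (1/3) * (|10-21|=11 + |24-23|=1 + |11-1|=10). Sum = 22. MAE = 22/3.

22/3


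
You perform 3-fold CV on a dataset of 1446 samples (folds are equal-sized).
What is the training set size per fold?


Each validation fold has 1446/3 = 482 samples. Training set = 1446 - 482 = 964.

964


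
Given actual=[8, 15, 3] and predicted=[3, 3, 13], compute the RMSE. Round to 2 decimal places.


MSE = 89.6667. RMSE = sqrt(89.6667) = 9.47.

9.47


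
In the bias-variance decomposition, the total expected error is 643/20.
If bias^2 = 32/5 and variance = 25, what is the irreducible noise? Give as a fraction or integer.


Total error = bias^2 + variance + irreducible noise. So irreducible noise = 643/20 - 32/5 - 25 = 3/4.

3/4


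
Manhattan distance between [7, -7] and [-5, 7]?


d = sum of absolute differences: |7--5|=12 + |-7-7|=14 = 26.

26


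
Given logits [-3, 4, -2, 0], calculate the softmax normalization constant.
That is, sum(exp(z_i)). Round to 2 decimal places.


Denom = e^-3=0.0498 + e^4=54.5982 + e^-2=0.1353 + e^0=1.0000. Sum = 55.7833, which rounds to 55.78.

55.78


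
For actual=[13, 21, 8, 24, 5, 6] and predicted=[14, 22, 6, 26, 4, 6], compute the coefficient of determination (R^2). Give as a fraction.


Mean(y) = 77/6. SS_res = 11. SS_tot = 1937/6. R^2 = 1 - 11/(1937/6) = 1871/1937.

1871/1937


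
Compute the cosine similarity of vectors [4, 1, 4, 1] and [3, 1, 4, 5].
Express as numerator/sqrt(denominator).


dot = 34. |a|^2 = 34, |b|^2 = 51. cos = 34/sqrt(1734).

34/sqrt(1734)


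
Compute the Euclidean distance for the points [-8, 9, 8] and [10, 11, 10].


d = sqrt(sum of squared differences). (-8-10)^2=324, (9-11)^2=4, (8-10)^2=4. Sum = 332.

sqrt(332)


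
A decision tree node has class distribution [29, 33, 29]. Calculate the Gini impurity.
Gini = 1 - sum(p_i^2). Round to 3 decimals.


Total = 91. Proportions: 29/91, 33/91, 29/91. sum(p_i^2) = 0.3346. Gini = 1 - 0.3346 = 0.6654, which rounds to 0.665.

0.665


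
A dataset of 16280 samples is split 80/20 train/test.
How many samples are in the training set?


Test set = 16280 * 20% = 3256. Training set = 16280 - 3256 = 13024.

13024


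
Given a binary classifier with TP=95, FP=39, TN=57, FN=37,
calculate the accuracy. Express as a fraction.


Accuracy = (TP + TN) / (TP + TN + FP + FN) = (95 + 57) / 228 = 2/3.

2/3


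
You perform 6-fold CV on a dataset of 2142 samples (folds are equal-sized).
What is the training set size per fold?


Each validation fold has 2142/6 = 357 samples. Training set = 2142 - 357 = 1785.

1785


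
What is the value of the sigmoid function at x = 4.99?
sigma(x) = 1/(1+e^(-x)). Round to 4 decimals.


sigma(4.99) = 1/(1+e^(-4.99)) = 1/(1+0.006806) = 1/1.006806 = 0.9932.

0.9932


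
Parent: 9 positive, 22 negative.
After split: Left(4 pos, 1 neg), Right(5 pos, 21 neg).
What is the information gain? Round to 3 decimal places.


H(parent) = 0.8691. H(left) = 0.7219, H(right) = 0.7063. Weighted = (5/31)*0.7219 + (26/31)*0.7063 = 0.7088. IG = 0.8691 - 0.7088 = 0.1603, which rounds to 0.160.

0.160


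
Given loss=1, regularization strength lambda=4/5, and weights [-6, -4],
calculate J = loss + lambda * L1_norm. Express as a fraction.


L1 norm = sum(|w|) = 10. J = 1 + 4/5 * 10 = 9.

9
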